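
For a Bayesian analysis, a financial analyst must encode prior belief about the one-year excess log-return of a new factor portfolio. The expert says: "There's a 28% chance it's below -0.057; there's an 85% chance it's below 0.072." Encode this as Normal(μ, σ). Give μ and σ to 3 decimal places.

μ = -0.011, σ = 0.080

For Normal(μ,σ), the p-quantile is μ + z_p·σ. Here z_{0.28} = -0.5828, z_{0.85} = 1.036.
So -0.057 = μ − 0.5828σ and 0.072 = μ + 1.036σ.
Subtracting: σ = (0.072 − -0.057)/(1.036 − (-0.5828)) = 0.080.
Then μ = -0.057 − (-0.5828)·0.080 = -0.011.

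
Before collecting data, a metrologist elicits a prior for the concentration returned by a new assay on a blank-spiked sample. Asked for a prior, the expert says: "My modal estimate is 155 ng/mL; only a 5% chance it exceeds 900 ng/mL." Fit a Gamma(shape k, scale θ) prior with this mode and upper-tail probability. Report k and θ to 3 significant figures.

k ≈ 1.74, θ ≈ 208

Gamma(k,θ) with k>1 has mode (k−1)θ, so θ = 155/(k−1).
Need P(X < 900) = 0.95 with θ tied to k this way. Start at k = 2, θ = 155: P(X<900) ≈ 0.980.
Too high — lower k to spread out. Iterating converges to k ≈ 1.74.
Then θ = 155/(1.74−1) ≈ 208.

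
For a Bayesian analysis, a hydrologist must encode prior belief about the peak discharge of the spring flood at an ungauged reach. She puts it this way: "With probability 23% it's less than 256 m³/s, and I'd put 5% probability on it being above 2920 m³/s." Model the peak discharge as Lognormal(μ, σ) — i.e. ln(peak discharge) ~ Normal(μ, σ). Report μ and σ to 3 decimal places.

μ ≈ 6.300, σ ≈ 1.021

If T ~ Lognormal(μ,σ) then ln T ~ Normal(μ,σ), so the p-quantile of ln T is μ + z_p·σ.
ln(256) = 5.545 and ln(2920) = 7.979; z_{0.23} = -0.7388, z_{0.95} = 1.645.
σ = (7.979 − 5.545)/(1.645 − (-0.7388)) = 1.021.
μ = 5.545 − (-0.7388)·1.021 = 6.300.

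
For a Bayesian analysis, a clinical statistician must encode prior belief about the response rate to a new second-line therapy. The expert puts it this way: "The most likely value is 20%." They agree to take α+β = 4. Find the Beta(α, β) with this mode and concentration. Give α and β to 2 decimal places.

For α,β > 1 the Beta mode is (α−1)/(α+β−2). With α+β = 4, the mode is (α−1)/2.
Set (α−1)/2 = 0.2 → α = 1 + 0.2·2 = 1.40.
β = 4 − α = 2.60.

α = 1.40, β = 2.60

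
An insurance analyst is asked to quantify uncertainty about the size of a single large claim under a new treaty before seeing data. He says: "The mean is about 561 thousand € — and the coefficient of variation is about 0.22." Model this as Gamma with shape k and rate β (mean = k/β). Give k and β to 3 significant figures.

k ≈ 20.7, β ≈ 0.0368

For Gamma(k, rate β): mean = k/β, variance = k/β², so CV = 1/√k.
CV = 0.22, hence k = 1/CV² = 20.7.
Then β = k/mean = 20.7/561 = 0.0368.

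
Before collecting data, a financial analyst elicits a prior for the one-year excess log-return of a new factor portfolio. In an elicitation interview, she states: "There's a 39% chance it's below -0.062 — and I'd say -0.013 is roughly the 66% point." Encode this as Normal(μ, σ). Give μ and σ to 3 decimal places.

μ = -0.042, σ = 0.071

For Normal(μ,σ), the p-quantile is μ + z_p·σ. Here z_{0.39} = -0.2793, z_{0.66} = 0.4125.
So -0.062 = μ − 0.2793σ and -0.013 = μ + 0.4125σ.
Subtracting: σ = (-0.013 − -0.062)/(0.4125 − (-0.2793)) = 0.071.
Then μ = -0.062 − (-0.2793)·0.071 = -0.042.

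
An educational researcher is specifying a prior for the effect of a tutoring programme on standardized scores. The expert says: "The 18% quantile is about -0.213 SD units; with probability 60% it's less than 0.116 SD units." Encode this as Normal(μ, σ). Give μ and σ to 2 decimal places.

μ = 0.04, σ = 0.28

The p-quantile of Normal(μ,σ) is μ + z_p·σ, with z_{0.18} = -0.9154 and z_{0.6} = 0.2533.
Eliminate σ: μ = (z₂·x₁ − z₁·x₂)/(z₂ − z₁) = (0.2533·-0.213 − (-0.9154)·0.116)/1.169 = 0.04.
Then σ = (x₂ − x₁)/(z₂ − z₁) = (0.116 − -0.213)/1.169 = 0.28.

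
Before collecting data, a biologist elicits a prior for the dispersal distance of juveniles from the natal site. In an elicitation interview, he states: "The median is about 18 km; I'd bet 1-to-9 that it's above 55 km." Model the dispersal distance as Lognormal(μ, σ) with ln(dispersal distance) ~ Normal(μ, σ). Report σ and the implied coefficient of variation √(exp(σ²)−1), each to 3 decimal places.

σ ≈ 0.872, CV ≈ 1.067

If T ~ Lognormal(μ,σ) then ln T ~ Normal(μ,σ), so the p-quantile of ln T is μ + z_p·σ.
ln(18) = 2.89 and ln(55) = 4.007; z_{0.5} = 0, z_{0.9} = 1.282.
σ = (4.007 − 2.89)/(1.282 − (0)) = 0.872.
μ = 2.89 − (0)·0.872 = 2.890.
CV = √(exp(σ²)−1) = √(exp(0.7596)−1) = 1.067.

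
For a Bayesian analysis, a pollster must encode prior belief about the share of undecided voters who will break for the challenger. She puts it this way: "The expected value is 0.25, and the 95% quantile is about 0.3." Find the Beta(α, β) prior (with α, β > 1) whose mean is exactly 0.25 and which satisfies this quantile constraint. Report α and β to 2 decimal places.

α ≈ 53.26, β ≈ 159.78

With mean 0.25 fixed, write α = 0.25s, β = 0.75s where s = α+β.
Need P(θ < 0.3) = 0.95 under Beta(0.25s, 0.75s). Normal approximation: (q−m)/√(m(1−m)/s) ≈ z_{0.95} = 1.64, so s ≈ 0.25·0.75·(1.64)²/(0.3−0.25)² = 202.9.
At s = 202.9: P(θ<0.3) ≈ 0.946. Adjusting to match 0.95 gives s ≈ 213.04.
So α = 0.25·213.04 ≈ 53.26, β = 0.75·213.04 ≈ 159.78.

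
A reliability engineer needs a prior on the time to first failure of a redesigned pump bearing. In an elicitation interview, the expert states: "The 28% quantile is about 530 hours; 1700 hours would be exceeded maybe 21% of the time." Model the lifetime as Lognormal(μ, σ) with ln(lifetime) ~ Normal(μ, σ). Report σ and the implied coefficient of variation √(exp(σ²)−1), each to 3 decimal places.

If T ~ Lognormal(μ,σ) then ln T ~ Normal(μ,σ), so the p-quantile of ln T is μ + z_p·σ.
ln(530) = 6.273 and ln(1700) = 7.438; z_{0.28} = -0.5828, z_{0.79} = 0.8064.
σ = (7.438 − 6.273)/(0.8064 − (-0.5828)) = 0.839.
μ = 6.273 − (-0.5828)·0.839 = 6.762.
CV = √(exp(σ²)−1) = √(exp(0.7038)−1) = 1.011.

σ ≈ 0.839, CV ≈ 1.011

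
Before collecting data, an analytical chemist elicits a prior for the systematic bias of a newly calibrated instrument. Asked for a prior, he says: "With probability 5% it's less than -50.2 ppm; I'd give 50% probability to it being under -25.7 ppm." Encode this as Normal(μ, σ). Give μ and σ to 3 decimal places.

The p-quantile of Normal(μ,σ) is μ + z_p·σ, with z_{0.05} = -1.645 and z_{0.5} = 0.
Eliminate σ: μ = (z₂·x₁ − z₁·x₂)/(z₂ − z₁) = (0·-50.2 − (-1.645)·-25.7)/1.645 = -25.700.
Then σ = (x₂ − x₁)/(z₂ − z₁) = (-25.7 − -50.2)/1.645 = 14.895.

μ = -25.700, σ = 14.895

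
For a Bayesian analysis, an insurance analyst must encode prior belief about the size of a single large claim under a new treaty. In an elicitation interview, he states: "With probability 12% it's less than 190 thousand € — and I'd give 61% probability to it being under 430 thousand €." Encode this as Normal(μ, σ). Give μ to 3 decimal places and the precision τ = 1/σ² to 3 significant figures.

The p-quantile of Normal(μ,σ) is μ + z_p·σ, with z_{0.12} = -1.175 and z_{0.61} = 0.2793.
Eliminate σ: μ = (z₂·x₁ − z₁·x₂)/(z₂ − z₁) = (0.2793·190 − (-1.175)·430)/1.454 = 383.905.
Then σ = (x₂ − x₁)/(z₂ − z₁) = (430 − 190)/1.454 = 165.027.
Precision τ = 1/σ² = 1/165² = 3.67e-05.

μ = 383.905, τ = 3.67e-05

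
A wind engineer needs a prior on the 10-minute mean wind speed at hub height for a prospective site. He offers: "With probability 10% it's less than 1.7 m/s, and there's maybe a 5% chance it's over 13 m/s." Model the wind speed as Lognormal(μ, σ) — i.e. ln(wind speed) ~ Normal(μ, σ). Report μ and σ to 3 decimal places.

If T ~ Lognormal(μ,σ) then ln T ~ Normal(μ,σ), so the p-quantile of ln T is μ + z_p·σ.
ln(1.7) = 0.5306 and ln(13) = 2.565; z_{0.1} = -1.282, z_{0.95} = 1.645.
σ = (2.565 − 0.5306)/(1.645 − (-1.282)) = 0.695.
μ = 0.5306 − (-1.282)·0.695 = 1.422.

μ ≈ 1.422, σ ≈ 0.695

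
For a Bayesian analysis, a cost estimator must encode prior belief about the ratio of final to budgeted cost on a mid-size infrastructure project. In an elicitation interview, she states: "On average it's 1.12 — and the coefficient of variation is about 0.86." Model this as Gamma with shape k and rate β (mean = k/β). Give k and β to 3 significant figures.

For Gamma(k, rate β): mean = k/β, variance = k/β², so CV = 1/√k.
CV = 0.86, hence k = 1/CV² = 1.35.
Then β = k/mean = 1.35/1.12 = 1.21.

k ≈ 1.35, β ≈ 1.21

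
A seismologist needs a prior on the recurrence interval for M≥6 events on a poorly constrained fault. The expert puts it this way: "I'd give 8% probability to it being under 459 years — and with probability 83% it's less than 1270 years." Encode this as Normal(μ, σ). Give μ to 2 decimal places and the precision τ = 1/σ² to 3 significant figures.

The p-quantile of Normal(μ,σ) is μ + z_p·σ, with z_{0.08} = -1.405 and z_{0.83} = 0.9542.
Eliminate σ: μ = (z₂·x₁ − z₁·x₂)/(z₂ − z₁) = (0.9542·459 − (-1.405)·1270)/2.359 = 942.00.
Then σ = (x₂ − x₁)/(z₂ − z₁) = (1270 − 459)/2.359 = 343.76.
Precision τ = 1/σ² = 1/343.8² = 8.46e-06.

μ = 942.00, τ = 8.46e-06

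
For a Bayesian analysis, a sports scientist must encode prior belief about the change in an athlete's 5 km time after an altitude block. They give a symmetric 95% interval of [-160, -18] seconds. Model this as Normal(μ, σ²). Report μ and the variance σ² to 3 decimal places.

A symmetric 95% interval runs μ ± z·σ with z = 1.96.
Half-width = 71, so σ = 71/1.96 = 36.2252 and σ² = 1312.262.
μ is the interval midpoint, -89.000.

μ = -89.000, σ² = 1312.262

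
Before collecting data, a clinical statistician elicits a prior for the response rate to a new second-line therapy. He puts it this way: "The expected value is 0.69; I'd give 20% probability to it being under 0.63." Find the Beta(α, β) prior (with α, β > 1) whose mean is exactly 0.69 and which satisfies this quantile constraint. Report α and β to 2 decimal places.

α ≈ 28.14, β ≈ 12.64

With mean 0.69 fixed, write α = 0.69s, β = 0.31s where s = α+β.
Need P(θ < 0.63) = 0.2 under Beta(0.69s, 0.31s). Normal approximation: (q−m)/√(m(1−m)/s) ≈ z_{0.2} = -0.842, so s ≈ 0.69·0.31·(-0.842)²/(0.63−0.69)² = 42.1.
At s = 42.1: P(θ<0.63) ≈ 0.197. Adjusting to match 0.2 gives s ≈ 40.79.
So α = 0.69·40.79 ≈ 28.14, β = 0.31·40.79 ≈ 12.64.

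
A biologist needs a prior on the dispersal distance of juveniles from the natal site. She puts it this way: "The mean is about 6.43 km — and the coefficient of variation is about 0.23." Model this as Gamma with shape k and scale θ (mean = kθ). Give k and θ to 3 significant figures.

k ≈ 18.9, θ ≈ 0.34

For Gamma(k, scale θ): mean = kθ, variance = kθ², so CV = 1/√k.
CV = 0.23, hence k = 1/CV² = 18.9.
Then θ = mean/k = 6.43/18.9 = 0.34.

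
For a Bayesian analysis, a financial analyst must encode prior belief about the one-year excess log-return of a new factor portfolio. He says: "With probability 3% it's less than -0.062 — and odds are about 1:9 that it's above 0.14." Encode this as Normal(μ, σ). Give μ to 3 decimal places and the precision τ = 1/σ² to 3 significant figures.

For Normal(μ,σ), the p-quantile is μ + z_p·σ. Here z_{0.03} = -1.881, z_{0.9} = 1.282.
So -0.062 = μ − 1.881σ and 0.14 = μ + 1.282σ.
Subtracting: σ = (0.14 − -0.062)/(1.282 − (-1.881)) = 0.064.
Then μ = -0.062 − (-1.881)·0.064 = 0.058.
Precision τ = 1/σ² = 1/0.06388² = 245.

μ = 0.058, τ = 245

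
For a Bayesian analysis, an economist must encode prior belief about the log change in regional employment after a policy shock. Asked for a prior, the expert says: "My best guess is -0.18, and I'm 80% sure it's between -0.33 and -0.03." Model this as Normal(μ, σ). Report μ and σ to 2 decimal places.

μ = -0.18, σ = 0.12

A symmetric 80% interval runs μ ± z·σ with z = 1.282.
Half-width = 0.15, so σ = 0.15/1.282 = 0.12.
μ is the stated best guess, -0.18.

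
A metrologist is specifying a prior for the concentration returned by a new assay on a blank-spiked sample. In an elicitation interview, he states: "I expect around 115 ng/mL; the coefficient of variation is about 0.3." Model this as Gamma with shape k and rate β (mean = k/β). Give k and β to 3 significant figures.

For Gamma(k, rate β): mean = k/β, variance = k/β², so CV = 1/√k.
CV = 0.3, hence k = 1/CV² = 11.1.
Then β = k/mean = 11.1/115 = 0.0966.

k ≈ 11.1, β ≈ 0.0966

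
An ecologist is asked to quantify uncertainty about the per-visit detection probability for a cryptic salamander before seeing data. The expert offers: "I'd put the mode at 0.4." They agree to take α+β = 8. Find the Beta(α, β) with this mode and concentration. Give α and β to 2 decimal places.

α = 3.40, β = 4.60

For α,β > 1 the Beta mode is (α−1)/(α+β−2). With α+β = 8, the mode is (α−1)/6.
Set (α−1)/6 = 0.4 → α = 1 + 0.4·6 = 3.40.
β = 8 − α = 4.60.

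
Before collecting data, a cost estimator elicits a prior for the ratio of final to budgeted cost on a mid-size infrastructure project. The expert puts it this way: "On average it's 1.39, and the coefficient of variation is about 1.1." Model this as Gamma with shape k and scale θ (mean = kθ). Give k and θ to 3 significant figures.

For Gamma(k, scale θ): mean = kθ, variance = kθ², so CV = 1/√k.
CV = 1.1, hence k = 1/CV² = 0.826.
Then θ = mean/k = 1.39/0.826 = 1.68.

k ≈ 0.826, θ ≈ 1.68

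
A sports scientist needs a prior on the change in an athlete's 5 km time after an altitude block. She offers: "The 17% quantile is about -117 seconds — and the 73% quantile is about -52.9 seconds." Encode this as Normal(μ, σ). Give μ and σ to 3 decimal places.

For Normal(μ,σ), the p-quantile is μ + z_p·σ. Here z_{0.17} = -0.9542, z_{0.73} = 0.6128.
So -117 = μ − 0.9542σ and -52.9 = μ + 0.6128σ.
Subtracting: σ = (-52.9 − -117)/(0.6128 − (-0.9542)) = 40.907.
Then μ = -117 − (-0.9542)·40.907 = -77.968.

μ = -77.968, σ = 40.907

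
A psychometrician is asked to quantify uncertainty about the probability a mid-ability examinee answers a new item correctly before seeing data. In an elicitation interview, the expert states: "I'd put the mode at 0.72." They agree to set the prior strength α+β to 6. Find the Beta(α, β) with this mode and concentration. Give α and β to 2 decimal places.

For α,β > 1 the Beta mode is (α−1)/(α+β−2). With α+β = 6, the mode is (α−1)/4.
Set (α−1)/4 = 0.72 → α = 1 + 0.72·4 = 3.88.
β = 6 − α = 2.12.

α = 3.88, β = 2.12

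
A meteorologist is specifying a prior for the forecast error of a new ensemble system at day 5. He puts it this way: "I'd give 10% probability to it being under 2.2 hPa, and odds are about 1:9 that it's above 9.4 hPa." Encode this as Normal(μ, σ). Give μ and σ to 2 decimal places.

μ = 5.80, σ = 2.81

For Normal(μ,σ), the p-quantile is μ + z_p·σ. Here z_{0.1} = -1.282, z_{0.9} = 1.282.
So 2.2 = μ − 1.282σ and 9.4 = μ + 1.282σ.
Subtracting: σ = (9.4 − 2.2)/(1.282 − (-1.282)) = 2.81.
Then μ = 2.2 − (-1.282)·2.81 = 5.80.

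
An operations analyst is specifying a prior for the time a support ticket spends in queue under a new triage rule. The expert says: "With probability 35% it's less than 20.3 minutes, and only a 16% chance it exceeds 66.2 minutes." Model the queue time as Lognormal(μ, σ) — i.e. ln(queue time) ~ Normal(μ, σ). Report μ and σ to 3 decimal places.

μ ≈ 3.341, σ ≈ 0.857

If T ~ Lognormal(μ,σ) then ln T ~ Normal(μ,σ), so the p-quantile of ln T is μ + z_p·σ.
ln(20.3) = 3.011 and ln(66.2) = 4.193; z_{0.35} = -0.3853, z_{0.84} = 0.9945.
σ = (4.193 − 3.011)/(0.9945 − (-0.3853)) = 0.857.
μ = 3.011 − (-0.3853)·0.857 = 3.341.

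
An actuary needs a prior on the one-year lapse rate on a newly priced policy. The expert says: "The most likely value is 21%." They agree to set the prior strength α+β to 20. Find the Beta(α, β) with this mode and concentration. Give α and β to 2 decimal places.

α = 4.78, β = 15.22

For α,β > 1 the Beta mode is (α−1)/(α+β−2). With α+β = 20, the mode is (α−1)/18.
Set (α−1)/18 = 0.21 → α = 1 + 0.21·18 = 4.78.
β = 20 − α = 15.22.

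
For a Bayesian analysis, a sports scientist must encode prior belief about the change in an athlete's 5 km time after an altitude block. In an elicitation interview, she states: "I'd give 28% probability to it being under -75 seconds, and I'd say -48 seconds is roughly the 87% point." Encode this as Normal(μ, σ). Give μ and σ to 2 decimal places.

μ = -65.79, σ = 15.80

The p-quantile of Normal(μ,σ) is μ + z_p·σ, with z_{0.28} = -0.5828 and z_{0.87} = 1.126.
Eliminate σ: μ = (z₂·x₁ − z₁·x₂)/(z₂ − z₁) = (1.126·-75 − (-0.5828)·-48)/1.709 = -65.79.
Then σ = (x₂ − x₁)/(z₂ − z₁) = (-48 − -75)/1.709 = 15.80.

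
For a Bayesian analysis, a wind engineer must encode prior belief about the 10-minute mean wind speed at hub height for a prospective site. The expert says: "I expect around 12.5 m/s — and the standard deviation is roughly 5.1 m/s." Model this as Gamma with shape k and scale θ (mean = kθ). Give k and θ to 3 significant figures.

k ≈ 6.01, θ ≈ 2.08

For Gamma(k, scale θ): mean = kθ, variance = kθ², so CV = 1/√k.
CV = SD/mean = 5.1/12.5 = 0.408, hence k = 1/CV² = 6.01.
Then θ = mean/k = 12.5/6.01 = 2.08.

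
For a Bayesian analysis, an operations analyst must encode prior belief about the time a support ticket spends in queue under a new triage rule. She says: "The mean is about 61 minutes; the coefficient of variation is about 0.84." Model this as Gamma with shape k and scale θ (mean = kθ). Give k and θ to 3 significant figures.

k ≈ 1.42, θ ≈ 43

For Gamma(k, scale θ): mean = kθ, variance = kθ², so CV = 1/√k.
CV = 0.84, hence k = 1/CV² = 1.42.
Then θ = mean/k = 61/1.42 = 43.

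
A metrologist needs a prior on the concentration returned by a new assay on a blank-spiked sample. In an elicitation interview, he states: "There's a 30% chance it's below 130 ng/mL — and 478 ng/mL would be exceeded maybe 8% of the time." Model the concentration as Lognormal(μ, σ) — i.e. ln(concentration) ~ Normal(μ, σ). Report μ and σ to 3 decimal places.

μ ≈ 5.221, σ ≈ 0.675

If T ~ Lognormal(μ,σ) then ln T ~ Normal(μ,σ), so the p-quantile of ln T is μ + z_p·σ.
ln(130) = 4.868 and ln(478) = 6.17; z_{0.3} = -0.5244, z_{0.92} = 1.405.
σ = (6.17 − 4.868)/(1.405 − (-0.5244)) = 0.675.
μ = 4.868 − (-0.5244)·0.675 = 5.221.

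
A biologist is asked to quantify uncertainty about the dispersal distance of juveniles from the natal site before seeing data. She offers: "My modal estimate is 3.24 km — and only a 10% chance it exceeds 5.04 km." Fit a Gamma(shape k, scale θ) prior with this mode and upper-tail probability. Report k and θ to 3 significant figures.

k ≈ 10.6, θ ≈ 0.338

Gamma(k,θ) with k>1 has mode (k−1)θ, so θ = 3.24/(k−1).
Need P(X < 5.04) = 0.9 with θ tied to k this way. Start at k = 2, θ = 3.24: P(X<5.04) ≈ 0.461.
Too low — raise k to concentrate. Iterating converges to k ≈ 10.6.
Then θ = 3.24/(10.6−1) ≈ 0.338.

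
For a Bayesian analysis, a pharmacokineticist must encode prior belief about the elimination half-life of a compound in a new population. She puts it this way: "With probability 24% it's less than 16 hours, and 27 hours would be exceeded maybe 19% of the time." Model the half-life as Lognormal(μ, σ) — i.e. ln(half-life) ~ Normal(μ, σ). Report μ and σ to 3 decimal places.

If T ~ Lognormal(μ,σ) then ln T ~ Normal(μ,σ), so the p-quantile of ln T is μ + z_p·σ.
ln(16) = 2.773 and ln(27) = 3.296; z_{0.24} = -0.7063, z_{0.81} = 0.8779.
σ = (3.296 − 2.773)/(0.8779 − (-0.7063)) = 0.330.
μ = 2.773 − (-0.7063)·0.330 = 3.006.

μ ≈ 3.006, σ ≈ 0.330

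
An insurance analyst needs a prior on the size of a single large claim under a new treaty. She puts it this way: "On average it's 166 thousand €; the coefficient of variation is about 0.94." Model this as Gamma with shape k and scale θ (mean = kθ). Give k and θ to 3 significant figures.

For Gamma(k, scale θ): mean = kθ, variance = kθ², so CV = 1/√k.
CV = 0.94, hence k = 1/CV² = 1.13.
Then θ = mean/k = 166/1.13 = 147.

k ≈ 1.13, θ ≈ 147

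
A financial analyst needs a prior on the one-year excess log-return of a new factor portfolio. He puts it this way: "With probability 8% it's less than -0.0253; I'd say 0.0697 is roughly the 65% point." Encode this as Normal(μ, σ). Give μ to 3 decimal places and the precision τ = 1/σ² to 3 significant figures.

For Normal(μ,σ), the p-quantile is μ + z_p·σ. Here z_{0.08} = -1.405, z_{0.65} = 0.3853.
So -0.0253 = μ − 1.405σ and 0.0697 = μ + 0.3853σ.
Subtracting: σ = (0.0697 − -0.0253)/(0.3853 − (-1.405)) = 0.053.
Then μ = -0.0253 − (-1.405)·0.053 = 0.049.
Precision τ = 1/σ² = 1/0.05306² = 355.

μ = 0.049, τ = 355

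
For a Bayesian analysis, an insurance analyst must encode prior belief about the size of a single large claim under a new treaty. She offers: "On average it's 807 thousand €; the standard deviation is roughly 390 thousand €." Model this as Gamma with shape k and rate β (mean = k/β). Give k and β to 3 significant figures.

For Gamma(k, rate β): mean = k/β, variance = k/β², so CV = 1/√k.
CV = SD/mean = 390/807 = 0.4833, hence k = 1/CV² = 4.28.
Then β = k/mean = 4.28/807 = 0.00531.

k ≈ 4.28, β ≈ 0.00531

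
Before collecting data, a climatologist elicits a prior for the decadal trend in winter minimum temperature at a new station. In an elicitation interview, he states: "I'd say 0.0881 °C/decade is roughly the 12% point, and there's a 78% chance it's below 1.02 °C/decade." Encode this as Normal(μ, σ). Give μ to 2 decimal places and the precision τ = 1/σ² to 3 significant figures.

The p-quantile of Normal(μ,σ) is μ + z_p·σ, with z_{0.12} = -1.175 and z_{0.78} = 0.7722.
Eliminate σ: μ = (z₂·x₁ − z₁·x₂)/(z₂ − z₁) = (0.7722·0.0881 − (-1.175)·1.02)/1.947 = 0.65.
Then σ = (x₂ − x₁)/(z₂ − z₁) = (1.02 − 0.0881)/1.947 = 0.48.
Precision τ = 1/σ² = 1/0.4786² = 4.37.

μ = 0.65, τ = 4.37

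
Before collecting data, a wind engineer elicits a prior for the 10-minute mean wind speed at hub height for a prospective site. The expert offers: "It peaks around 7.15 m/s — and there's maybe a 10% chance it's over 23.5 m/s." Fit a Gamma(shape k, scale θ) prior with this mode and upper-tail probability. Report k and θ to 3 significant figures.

k ≈ 2.33, θ ≈ 5.37

Gamma(k,θ) with k>1 has mode (k−1)θ, so θ = 7.15/(k−1).
Need P(X < 23.5) = 0.9 with θ tied to k this way. Start at k = 2, θ = 7.15: P(X<23.5) ≈ 0.840.
Too low — raise k to concentrate. Iterating converges to k ≈ 2.33.
Then θ = 7.15/(2.33−1) ≈ 5.37.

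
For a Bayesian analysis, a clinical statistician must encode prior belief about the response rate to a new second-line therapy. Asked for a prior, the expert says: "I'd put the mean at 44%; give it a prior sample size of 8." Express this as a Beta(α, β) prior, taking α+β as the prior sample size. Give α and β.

α = 3.52, β = 4.48

Under the effective-sample-size interpretation, Beta(α, β) has prior mean α/(α+β) and prior sample size α+β.
So α+β = 8 and α/(α+β) = 0.44, giving α = 0.44·8 = 3.52 and β = 8 − 3.52 = 4.48.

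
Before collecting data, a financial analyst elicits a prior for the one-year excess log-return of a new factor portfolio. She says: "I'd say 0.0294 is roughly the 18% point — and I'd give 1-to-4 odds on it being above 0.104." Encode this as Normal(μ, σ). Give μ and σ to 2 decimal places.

μ = 0.07, σ = 0.04

The p-quantile of Normal(μ,σ) is μ + z_p·σ, with z_{0.18} = -0.9154 and z_{0.8} = 0.8416.
Eliminate σ: μ = (z₂·x₁ − z₁·x₂)/(z₂ − z₁) = (0.8416·0.0294 − (-0.9154)·0.104)/1.757 = 0.07.
Then σ = (x₂ − x₁)/(z₂ − z₁) = (0.104 − 0.0294)/1.757 = 0.04.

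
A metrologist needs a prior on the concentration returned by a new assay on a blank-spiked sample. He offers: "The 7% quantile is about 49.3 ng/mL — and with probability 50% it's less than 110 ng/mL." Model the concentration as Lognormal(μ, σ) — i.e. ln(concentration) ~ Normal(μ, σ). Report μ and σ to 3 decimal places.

If T ~ Lognormal(μ,σ) then ln T ~ Normal(μ,σ), so the p-quantile of ln T is μ + z_p·σ.
ln(49.3) = 3.898 and ln(110) = 4.7; z_{0.07} = -1.476, z_{0.5} = 0.
σ = (4.7 − 3.898)/(0 − (-1.476)) = 0.544.
μ = 3.898 − (-1.476)·0.544 = 4.700.

μ ≈ 4.700, σ ≈ 0.544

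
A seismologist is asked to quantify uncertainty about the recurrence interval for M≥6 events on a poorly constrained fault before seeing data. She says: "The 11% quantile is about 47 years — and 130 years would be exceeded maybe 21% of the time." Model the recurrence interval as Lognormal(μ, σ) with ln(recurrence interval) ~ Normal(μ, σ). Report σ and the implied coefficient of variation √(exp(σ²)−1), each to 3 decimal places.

σ ≈ 0.500, CV ≈ 0.533

If T ~ Lognormal(μ,σ) then ln T ~ Normal(μ,σ), so the p-quantile of ln T is μ + z_p·σ.
ln(47) = 3.85 and ln(130) = 4.868; z_{0.11} = -1.227, z_{0.79} = 0.8064.
σ = (4.868 − 3.85)/(0.8064 − (-1.227)) = 0.500.
μ = 3.85 − (-1.227)·0.500 = 4.464.
CV = √(exp(σ²)−1) = √(exp(0.2504)−1) = 0.533.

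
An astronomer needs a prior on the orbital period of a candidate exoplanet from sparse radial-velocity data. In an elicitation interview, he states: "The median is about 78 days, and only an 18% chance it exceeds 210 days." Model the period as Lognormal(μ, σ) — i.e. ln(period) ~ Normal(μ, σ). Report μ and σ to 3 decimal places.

μ ≈ 4.357, σ ≈ 1.082

If T ~ Lognormal(μ,σ) then ln T ~ Normal(μ,σ), so the p-quantile of ln T is μ + z_p·σ.
ln(78) = 4.357 and ln(210) = 5.347; z_{0.5} = 0, z_{0.82} = 0.9154.
σ = (5.347 − 4.357)/(0.9154 − (0)) = 1.082.
μ = 4.357 − (0)·1.082 = 4.357.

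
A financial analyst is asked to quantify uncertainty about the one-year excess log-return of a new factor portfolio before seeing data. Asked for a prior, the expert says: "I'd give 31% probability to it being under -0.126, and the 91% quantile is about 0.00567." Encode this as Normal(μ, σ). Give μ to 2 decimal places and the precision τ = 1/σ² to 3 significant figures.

μ = -0.09, τ = 195

The p-quantile of Normal(μ,σ) is μ + z_p·σ, with z_{0.31} = -0.4959 and z_{0.91} = 1.341.
Eliminate σ: μ = (z₂·x₁ − z₁·x₂)/(z₂ − z₁) = (1.341·-0.126 − (-0.4959)·0.00567)/1.837 = -0.09.
Then σ = (x₂ − x₁)/(z₂ − z₁) = (0.00567 − -0.126)/1.837 = 0.07.
Precision τ = 1/σ² = 1/0.07169² = 195.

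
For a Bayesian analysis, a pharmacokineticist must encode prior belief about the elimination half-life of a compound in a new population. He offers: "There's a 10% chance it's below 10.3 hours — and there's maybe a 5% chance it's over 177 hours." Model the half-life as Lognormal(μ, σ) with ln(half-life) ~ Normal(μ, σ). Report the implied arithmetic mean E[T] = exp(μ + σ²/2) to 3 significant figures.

If T ~ Lognormal(μ,σ) then ln T ~ Normal(μ,σ), so the p-quantile of ln T is μ + z_p·σ.
ln(10.3) = 2.332 and ln(177) = 5.176; z_{0.1} = -1.282, z_{0.95} = 1.645.
σ = (5.176 − 2.332)/(1.645 − (-1.282)) = 0.972.
μ = 2.332 − (-1.282)·0.972 = 3.578.
E[T] = exp(μ + σ²/2) = exp(3.578 + 0.4722) = 57.4 hours.

E[T] ≈ 57.4 hours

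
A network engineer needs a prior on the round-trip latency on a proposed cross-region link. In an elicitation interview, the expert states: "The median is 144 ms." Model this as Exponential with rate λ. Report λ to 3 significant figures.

Exponential median = ln 2 / λ, so λ = ln 2 / 144.0 = 0.00481.

λ ≈ 0.00481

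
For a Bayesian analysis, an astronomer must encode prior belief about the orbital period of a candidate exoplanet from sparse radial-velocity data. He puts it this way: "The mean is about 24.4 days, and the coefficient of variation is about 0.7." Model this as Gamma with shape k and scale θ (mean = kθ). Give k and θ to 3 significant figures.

For Gamma(k, scale θ): mean = kθ, variance = kθ², so CV = 1/√k.
CV = 0.7, hence k = 1/CV² = 2.04.
Then θ = mean/k = 24.4/2.04 = 12.

k ≈ 2.04, θ ≈ 12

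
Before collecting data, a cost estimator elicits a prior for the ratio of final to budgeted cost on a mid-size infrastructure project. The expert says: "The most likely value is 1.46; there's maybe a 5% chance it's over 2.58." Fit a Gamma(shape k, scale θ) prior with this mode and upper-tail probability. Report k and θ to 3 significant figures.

k ≈ 9.6, θ ≈ 0.17

Gamma(k,θ) with k>1 has mode (k−1)θ, so θ = 1.46/(k−1).
Need P(X < 2.58) = 0.95 with θ tied to k this way. Start at k = 2, θ = 1.46: P(X<2.58) ≈ 0.527.
Too low — raise k to concentrate. Iterating converges to k ≈ 9.6.
Then θ = 1.46/(9.6−1) ≈ 0.17.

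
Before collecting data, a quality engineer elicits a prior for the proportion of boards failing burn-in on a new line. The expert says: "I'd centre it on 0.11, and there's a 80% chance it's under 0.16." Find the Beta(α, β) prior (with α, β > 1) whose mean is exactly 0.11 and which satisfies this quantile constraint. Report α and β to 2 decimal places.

α ≈ 2.46, β ≈ 19.88

With mean 0.11 fixed, write α = 0.11s, β = 0.89s where s = α+β.
Need P(θ < 0.16) = 0.8 under Beta(0.11s, 0.89s). Normal approximation: (q−m)/√(m(1−m)/s) ≈ z_{0.8} = 0.842, so s ≈ 0.11·0.89·(0.842)²/(0.16−0.11)² = 27.7.
At s = 27.7: P(θ<0.16) ≈ 0.816. Adjusting to match 0.8 gives s ≈ 22.34.
So α = 0.11·22.34 ≈ 2.46, β = 0.89·22.34 ≈ 19.88.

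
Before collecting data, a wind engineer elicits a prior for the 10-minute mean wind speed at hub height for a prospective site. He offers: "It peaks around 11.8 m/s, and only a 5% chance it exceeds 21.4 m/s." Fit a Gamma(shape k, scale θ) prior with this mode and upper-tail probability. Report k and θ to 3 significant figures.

Gamma(k,θ) with k>1 has mode (k−1)θ, so θ = 11.8/(k−1).
Need P(X < 21.4) = 0.95 with θ tied to k this way. Start at k = 2, θ = 11.8: P(X<21.4) ≈ 0.541.
Too low — raise k to concentrate. Iterating converges to k ≈ 8.86.
Then θ = 11.8/(8.86−1) ≈ 1.5.

k ≈ 8.86, θ ≈ 1.5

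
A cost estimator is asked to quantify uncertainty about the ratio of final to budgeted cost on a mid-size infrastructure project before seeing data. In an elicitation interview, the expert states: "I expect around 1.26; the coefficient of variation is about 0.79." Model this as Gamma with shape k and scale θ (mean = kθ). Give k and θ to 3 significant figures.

For Gamma(k, scale θ): mean = kθ, variance = kθ², so CV = 1/√k.
CV = 0.79, hence k = 1/CV² = 1.6.
Then θ = mean/k = 1.26/1.6 = 0.786.

k ≈ 1.6, θ ≈ 0.786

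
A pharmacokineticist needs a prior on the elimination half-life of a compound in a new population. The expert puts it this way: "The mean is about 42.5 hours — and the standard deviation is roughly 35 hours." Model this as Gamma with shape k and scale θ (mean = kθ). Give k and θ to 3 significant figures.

For Gamma(k, scale θ): mean = kθ, variance = kθ², so CV = 1/√k.
CV = SD/mean = 35/42.5 = 0.8235, hence k = 1/CV² = 1.47.
Then θ = mean/k = 42.5/1.47 = 28.8.

k ≈ 1.47, θ ≈ 28.8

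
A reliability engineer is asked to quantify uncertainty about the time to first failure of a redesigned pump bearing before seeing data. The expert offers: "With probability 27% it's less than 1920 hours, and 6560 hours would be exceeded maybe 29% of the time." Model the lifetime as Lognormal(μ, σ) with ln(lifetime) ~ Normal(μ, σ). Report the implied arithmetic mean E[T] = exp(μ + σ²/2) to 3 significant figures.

E[T] ≈ 6380 hours

If T ~ Lognormal(μ,σ) then ln T ~ Normal(μ,σ), so the p-quantile of ln T is μ + z_p·σ.
ln(1920) = 7.56 and ln(6560) = 8.789; z_{0.27} = -0.6128, z_{0.71} = 0.5534.
σ = (8.789 − 7.56)/(0.5534 − (-0.6128)) = 1.054.
μ = 7.56 − (-0.6128)·1.054 = 8.206.
E[T] = exp(μ + σ²/2) = exp(8.206 + 0.5550) = 6380 hours.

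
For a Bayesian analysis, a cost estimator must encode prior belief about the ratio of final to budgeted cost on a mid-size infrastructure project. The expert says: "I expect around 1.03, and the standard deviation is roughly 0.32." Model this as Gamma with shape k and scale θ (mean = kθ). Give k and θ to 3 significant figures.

k ≈ 10.4, θ ≈ 0.0994

For Gamma(k, scale θ): mean = kθ, variance = kθ², so CV = 1/√k.
CV = SD/mean = 0.32/1.03 = 0.3107, hence k = 1/CV² = 10.4.
Then θ = mean/k = 1.03/10.4 = 0.0994.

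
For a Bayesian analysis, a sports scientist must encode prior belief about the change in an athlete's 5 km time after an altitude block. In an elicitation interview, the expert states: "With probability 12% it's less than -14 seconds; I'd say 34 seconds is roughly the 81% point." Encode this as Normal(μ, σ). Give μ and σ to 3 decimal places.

The p-quantile of Normal(μ,σ) is μ + z_p·σ, with z_{0.12} = -1.175 and z_{0.81} = 0.8779.
Eliminate σ: μ = (z₂·x₁ − z₁·x₂)/(z₂ − z₁) = (0.8779·-14 − (-1.175)·34)/2.053 = 13.473.
Then σ = (x₂ − x₁)/(z₂ − z₁) = (34 − -14)/2.053 = 23.382.

μ = 13.473, σ = 23.382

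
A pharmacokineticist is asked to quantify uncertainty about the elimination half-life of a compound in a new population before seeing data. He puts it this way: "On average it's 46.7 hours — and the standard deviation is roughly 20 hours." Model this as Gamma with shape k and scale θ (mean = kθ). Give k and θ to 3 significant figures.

k ≈ 5.45, θ ≈ 8.57

For Gamma(k, scale θ): mean = kθ, variance = kθ², so CV = 1/√k.
CV = SD/mean = 20/46.7 = 0.4283, hence k = 1/CV² = 5.45.
Then θ = mean/k = 46.7/5.45 = 8.57.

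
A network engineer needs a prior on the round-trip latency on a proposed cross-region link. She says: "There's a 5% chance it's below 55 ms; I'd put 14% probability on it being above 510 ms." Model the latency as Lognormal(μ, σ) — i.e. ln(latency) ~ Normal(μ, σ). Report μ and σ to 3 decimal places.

If T ~ Lognormal(μ,σ) then ln T ~ Normal(μ,σ), so the p-quantile of ln T is μ + z_p·σ.
ln(55) = 4.007 and ln(510) = 6.234; z_{0.05} = -1.645, z_{0.86} = 1.08.
σ = (6.234 − 4.007)/(1.08 − (-1.645)) = 0.817.
μ = 4.007 − (-1.645)·0.817 = 5.352.

μ ≈ 5.352, σ ≈ 0.817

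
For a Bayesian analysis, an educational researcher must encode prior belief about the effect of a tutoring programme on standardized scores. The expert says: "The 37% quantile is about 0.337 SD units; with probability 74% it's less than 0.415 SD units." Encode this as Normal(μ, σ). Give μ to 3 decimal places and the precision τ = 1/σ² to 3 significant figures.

μ = 0.364, τ = 156

For Normal(μ,σ), the p-quantile is μ + z_p·σ. Here z_{0.37} = -0.3319, z_{0.74} = 0.6433.
So 0.337 = μ − 0.3319σ and 0.415 = μ + 0.6433σ.
Subtracting: σ = (0.415 − 0.337)/(0.6433 − (-0.3319)) = 0.080.
Then μ = 0.337 − (-0.3319)·0.080 = 0.364.
Precision τ = 1/σ² = 1/0.07998² = 156.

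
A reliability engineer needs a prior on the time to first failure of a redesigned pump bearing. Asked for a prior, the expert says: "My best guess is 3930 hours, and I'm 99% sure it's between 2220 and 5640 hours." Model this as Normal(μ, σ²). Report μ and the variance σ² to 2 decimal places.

μ = 3930.00, σ² = 440715.23

A symmetric 99% interval runs μ ± z·σ with z = 2.576.
Half-width = 1710, so σ = 1710/2.576 = 663.864 and σ² = 440715.23.
μ is the stated best guess, 3930.00.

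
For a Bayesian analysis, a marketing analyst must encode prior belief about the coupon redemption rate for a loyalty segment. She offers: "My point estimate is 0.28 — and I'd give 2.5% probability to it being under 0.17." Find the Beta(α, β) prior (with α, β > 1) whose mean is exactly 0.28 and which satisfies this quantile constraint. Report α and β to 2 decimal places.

With mean 0.28 fixed, write α = 0.28s, β = 0.72s where s = α+β.
Need P(θ < 0.17) = 0.025 under Beta(0.28s, 0.72s). Normal approximation: (q−m)/√(m(1−m)/s) ≈ z_{0.025} = -1.96, so s ≈ 0.28·0.72·(-1.96)²/(0.17−0.28)² = 64.0.
At s = 64.0: P(θ<0.17) ≈ 0.016. Adjusting to match 0.025 gives s ≈ 54.32.
So α = 0.28·54.32 ≈ 15.21, β = 0.72·54.32 ≈ 39.11.

α ≈ 15.21, β ≈ 39.11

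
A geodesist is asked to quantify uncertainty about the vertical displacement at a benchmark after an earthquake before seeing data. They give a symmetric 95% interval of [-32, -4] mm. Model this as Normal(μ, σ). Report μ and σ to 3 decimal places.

A symmetric 95% interval runs μ ± z·σ with z = 1.96.
Half-width = 14, so σ = 14/1.96 = 7.143.
μ is the interval midpoint, -18.000.

μ = -18.000, σ = 7.143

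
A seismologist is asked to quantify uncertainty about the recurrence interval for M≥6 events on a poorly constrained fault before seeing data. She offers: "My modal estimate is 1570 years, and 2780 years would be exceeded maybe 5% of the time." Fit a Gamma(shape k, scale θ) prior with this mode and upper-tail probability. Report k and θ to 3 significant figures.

k ≈ 9.54, θ ≈ 184

Gamma(k,θ) with k>1 has mode (k−1)θ, so θ = 1570/(k−1).
Need P(X < 2780) = 0.95 with θ tied to k this way. Start at k = 2, θ = 1570: P(X<2780) ≈ 0.528.
Too low — raise k to concentrate. Iterating converges to k ≈ 9.54.
Then θ = 1570/(9.54−1) ≈ 184.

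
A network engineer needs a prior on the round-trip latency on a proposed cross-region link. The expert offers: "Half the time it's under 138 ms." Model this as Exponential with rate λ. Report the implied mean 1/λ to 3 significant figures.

Exponential median = ln 2 / λ, so λ = ln 2 / 138.0 = 0.00502.
Mean = 1/λ = 199 ms.

mean ≈ 199 ms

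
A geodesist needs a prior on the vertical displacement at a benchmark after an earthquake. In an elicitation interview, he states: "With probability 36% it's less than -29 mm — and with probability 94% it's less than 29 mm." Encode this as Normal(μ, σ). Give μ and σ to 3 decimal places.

μ = -18.133, σ = 30.315

For Normal(μ,σ), the p-quantile is μ + z_p·σ. Here z_{0.36} = -0.3585, z_{0.94} = 1.555.
So -29 = μ − 0.3585σ and 29 = μ + 1.555σ.
Subtracting: σ = (29 − -29)/(1.555 − (-0.3585)) = 30.315.
Then μ = -29 − (-0.3585)·30.315 = -18.133.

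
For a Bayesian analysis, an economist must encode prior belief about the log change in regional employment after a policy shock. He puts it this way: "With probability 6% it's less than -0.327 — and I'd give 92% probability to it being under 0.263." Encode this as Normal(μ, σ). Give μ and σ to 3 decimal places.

μ = -0.017, σ = 0.199

The p-quantile of Normal(μ,σ) is μ + z_p·σ, with z_{0.06} = -1.555 and z_{0.92} = 1.405.
Eliminate σ: μ = (z₂·x₁ − z₁·x₂)/(z₂ − z₁) = (1.405·-0.327 − (-1.555)·0.263)/2.96 = -0.017.
Then σ = (x₂ − x₁)/(z₂ − z₁) = (0.263 − -0.327)/2.96 = 0.199.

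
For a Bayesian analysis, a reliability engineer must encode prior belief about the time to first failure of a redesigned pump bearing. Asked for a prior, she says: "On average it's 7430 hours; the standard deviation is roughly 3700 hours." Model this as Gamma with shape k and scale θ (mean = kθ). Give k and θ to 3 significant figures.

For Gamma(k, scale θ): mean = kθ, variance = kθ², so CV = 1/√k.
CV = SD/mean = 3700/7430 = 0.498, hence k = 1/CV² = 4.03.
Then θ = mean/k = 7430/4.03 = 1840.

k ≈ 4.03, θ ≈ 1840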